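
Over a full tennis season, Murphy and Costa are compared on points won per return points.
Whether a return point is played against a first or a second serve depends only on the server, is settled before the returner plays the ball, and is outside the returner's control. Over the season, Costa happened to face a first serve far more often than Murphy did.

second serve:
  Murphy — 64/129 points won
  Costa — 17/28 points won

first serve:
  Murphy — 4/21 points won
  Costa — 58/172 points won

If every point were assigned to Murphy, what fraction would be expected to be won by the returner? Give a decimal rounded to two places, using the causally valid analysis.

Nothing the player does changes serve type; the imbalance is an allocation artefact. With serve type also predicting the outcome, the pooled figure is confounded, and the within-stratum comparison is the causal one.
Standardising Murphy to the population serve type mix: 0.449·64/129 + 0.551·4/21 = 0.328.

0.33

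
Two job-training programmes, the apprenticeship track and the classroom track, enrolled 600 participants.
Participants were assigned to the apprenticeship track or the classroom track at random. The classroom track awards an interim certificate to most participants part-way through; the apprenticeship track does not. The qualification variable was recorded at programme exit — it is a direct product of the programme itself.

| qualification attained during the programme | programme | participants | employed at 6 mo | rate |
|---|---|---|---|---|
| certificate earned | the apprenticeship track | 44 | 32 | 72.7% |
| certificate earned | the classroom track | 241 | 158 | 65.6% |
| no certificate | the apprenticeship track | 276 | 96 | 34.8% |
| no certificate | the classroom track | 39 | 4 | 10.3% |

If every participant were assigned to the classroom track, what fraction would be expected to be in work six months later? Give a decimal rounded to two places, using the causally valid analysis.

0.58

Qualification attained during the programme is downstream of the programme. One should not condition on a consequence of treatment, so the overall rates are the right comparison.
So P(outcome | do(the classroom track)) is just the pooled rate for the classroom track: 162/280 = 0.579.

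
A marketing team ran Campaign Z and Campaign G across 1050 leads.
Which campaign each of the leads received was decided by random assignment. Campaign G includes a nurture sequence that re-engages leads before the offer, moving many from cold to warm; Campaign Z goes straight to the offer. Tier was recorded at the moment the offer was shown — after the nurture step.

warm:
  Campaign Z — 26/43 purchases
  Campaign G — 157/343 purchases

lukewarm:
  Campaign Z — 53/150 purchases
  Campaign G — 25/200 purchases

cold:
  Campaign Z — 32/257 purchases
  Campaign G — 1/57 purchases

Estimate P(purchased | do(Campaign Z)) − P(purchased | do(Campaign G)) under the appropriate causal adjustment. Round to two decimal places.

The distribution of engagement tier is itself part of what the campaign does — it is an intermediate outcome. Holding it fixed would remove that part of the effect; the total effect is the pooled difference.
The causal difference is the pooled difference: 0.247 − 0.305 = -0.058.

-0.06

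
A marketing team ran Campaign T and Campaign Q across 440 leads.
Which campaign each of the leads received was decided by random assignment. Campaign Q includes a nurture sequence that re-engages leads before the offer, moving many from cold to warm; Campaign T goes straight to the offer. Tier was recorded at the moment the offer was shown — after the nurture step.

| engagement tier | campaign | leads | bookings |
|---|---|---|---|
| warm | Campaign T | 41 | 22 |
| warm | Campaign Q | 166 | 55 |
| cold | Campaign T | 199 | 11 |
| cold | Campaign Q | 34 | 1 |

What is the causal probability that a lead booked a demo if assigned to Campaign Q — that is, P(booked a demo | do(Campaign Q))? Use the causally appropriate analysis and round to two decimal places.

0.28

The stratified and pooled comparisons disagree (Campaign T wins within each engagement tier; Campaign Q wins overall), so the answer turns on the causal role of engagement tier.
The distribution of engagement tier is itself part of what the campaign does — it is an intermediate outcome. Holding it fixed would remove that part of the effect; the total effect is the pooled difference.
So P(outcome | do(Campaign Q)) is just the pooled rate for Campaign Q: 56/200 = 0.280.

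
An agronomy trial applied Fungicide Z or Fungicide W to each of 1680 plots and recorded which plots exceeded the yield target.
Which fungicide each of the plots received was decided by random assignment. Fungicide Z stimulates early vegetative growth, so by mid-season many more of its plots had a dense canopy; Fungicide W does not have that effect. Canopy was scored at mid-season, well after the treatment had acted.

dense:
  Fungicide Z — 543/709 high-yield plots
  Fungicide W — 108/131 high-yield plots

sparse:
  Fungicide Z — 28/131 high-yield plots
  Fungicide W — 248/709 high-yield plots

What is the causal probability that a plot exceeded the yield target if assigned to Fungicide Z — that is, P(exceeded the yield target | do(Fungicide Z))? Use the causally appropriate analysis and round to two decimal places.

The mid-season canopy-specific comparison favours Fungicide W throughout, but the pooled figures favour Fungicide Z. The question is whether to condition on mid-season canopy.
Mid-season canopy is recorded after the fungicide and is itself shifted by it — it sits on the causal path from fungicide to outcome. Conditioning on a mediator would strip out part of the effect we want; the pooled comparison gives the total causal effect.
So P(outcome | do(Fungicide Z)) is just the pooled rate for Fungicide Z: 571/840 = 0.680.

0.68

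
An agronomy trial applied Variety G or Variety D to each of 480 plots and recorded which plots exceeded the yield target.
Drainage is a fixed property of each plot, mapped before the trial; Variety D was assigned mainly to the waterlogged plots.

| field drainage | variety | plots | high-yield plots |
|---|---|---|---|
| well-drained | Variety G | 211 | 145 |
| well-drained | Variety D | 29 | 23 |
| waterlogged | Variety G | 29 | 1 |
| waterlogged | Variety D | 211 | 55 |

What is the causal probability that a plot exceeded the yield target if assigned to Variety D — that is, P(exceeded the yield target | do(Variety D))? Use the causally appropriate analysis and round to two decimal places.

0.53

Variety D is higher inside every field drainage stratum but Variety G is higher in aggregate. Whether to stratify depends on how field drainage relates to the variety.
The imbalance in field drainage arose from how plots were allocated, not from anything the variety did; and field drainage independently affects the outcome. The pooled gap is confounded — condition on field drainage.
Standardising Variety D to the population field drainage mix: 0.500·23/29 + 0.500·55/211 = 0.527.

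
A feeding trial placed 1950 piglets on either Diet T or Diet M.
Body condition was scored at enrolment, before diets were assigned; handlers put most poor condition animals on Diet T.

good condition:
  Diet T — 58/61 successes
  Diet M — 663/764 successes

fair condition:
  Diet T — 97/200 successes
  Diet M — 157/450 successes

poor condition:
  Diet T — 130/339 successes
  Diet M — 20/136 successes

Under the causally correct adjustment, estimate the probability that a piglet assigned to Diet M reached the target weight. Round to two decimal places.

Starting body condition satisfies the back-door criterion: it is not a descendant of the diet, and it blocks the spurious path from diet to outcome. Adjusting for it (i.e., using the within-starting body condition rates) gives the causal effect.
Standardising Diet M to the population starting body condition mix: 0.423·663/764 + 0.333·157/450 + 0.244·20/136 = 0.519.

0.52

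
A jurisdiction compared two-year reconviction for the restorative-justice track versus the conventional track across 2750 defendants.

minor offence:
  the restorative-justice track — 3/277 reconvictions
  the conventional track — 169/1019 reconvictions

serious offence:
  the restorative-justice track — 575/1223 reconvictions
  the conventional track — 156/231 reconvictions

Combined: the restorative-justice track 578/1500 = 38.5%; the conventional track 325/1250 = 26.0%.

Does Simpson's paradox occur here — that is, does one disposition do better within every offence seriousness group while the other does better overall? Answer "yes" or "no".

Within each offence seriousness level (minor offence 1.1% vs 16.6%; serious offence 47.0% vs 67.5%), the restorative-justice track has the lower rate every time. Pooled: 38.5% vs 26.0% — the conventional track has the lower rate overall. The two comparisons disagree.

yes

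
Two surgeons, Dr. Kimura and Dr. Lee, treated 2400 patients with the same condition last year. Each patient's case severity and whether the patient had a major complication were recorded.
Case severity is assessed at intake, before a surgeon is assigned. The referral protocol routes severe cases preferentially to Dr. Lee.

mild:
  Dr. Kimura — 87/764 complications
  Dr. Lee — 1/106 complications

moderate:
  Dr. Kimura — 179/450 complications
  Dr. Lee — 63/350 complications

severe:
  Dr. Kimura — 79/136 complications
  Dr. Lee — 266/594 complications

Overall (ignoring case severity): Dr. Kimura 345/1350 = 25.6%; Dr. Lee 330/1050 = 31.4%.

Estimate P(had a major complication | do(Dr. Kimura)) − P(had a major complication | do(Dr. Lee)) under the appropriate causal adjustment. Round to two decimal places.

+0.15

Dr. Lee is lower inside every case severity stratum but Dr. Kimura is lower in aggregate. Whether to stratify depends on how case severity relates to the surgeon.
Case severity satisfies the back-door criterion: it is not a descendant of the surgeon, and it blocks the spurious path from surgeon to outcome. Adjusting for it (i.e., using the within-case severity rates) gives the causal effect.
Adjusting over the population distribution of case severity: 0.362·(0.114−0.009) + 0.333·(0.398−0.180) + 0.304·(0.581−0.448) = +0.151.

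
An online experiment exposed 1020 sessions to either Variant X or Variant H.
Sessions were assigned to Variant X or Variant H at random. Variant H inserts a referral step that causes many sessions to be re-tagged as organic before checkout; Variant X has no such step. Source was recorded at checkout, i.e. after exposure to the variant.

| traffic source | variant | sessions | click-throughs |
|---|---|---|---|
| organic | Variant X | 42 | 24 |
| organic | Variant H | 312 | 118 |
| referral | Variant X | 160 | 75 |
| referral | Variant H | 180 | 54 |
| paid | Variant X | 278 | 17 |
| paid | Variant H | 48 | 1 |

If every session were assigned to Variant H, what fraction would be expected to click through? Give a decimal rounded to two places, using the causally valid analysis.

Within every traffic source level Variant X has the higher rate, yet pooled Variant H does — Simpson's reversal.
Traffic source here is a post-treatment variable shaped by the variant; conditioning on it would introduce bias rather than remove it. The overall comparison is the causal one.
So P(outcome | do(Variant H)) is just the pooled rate for Variant H: 173/540 = 0.320.

0.32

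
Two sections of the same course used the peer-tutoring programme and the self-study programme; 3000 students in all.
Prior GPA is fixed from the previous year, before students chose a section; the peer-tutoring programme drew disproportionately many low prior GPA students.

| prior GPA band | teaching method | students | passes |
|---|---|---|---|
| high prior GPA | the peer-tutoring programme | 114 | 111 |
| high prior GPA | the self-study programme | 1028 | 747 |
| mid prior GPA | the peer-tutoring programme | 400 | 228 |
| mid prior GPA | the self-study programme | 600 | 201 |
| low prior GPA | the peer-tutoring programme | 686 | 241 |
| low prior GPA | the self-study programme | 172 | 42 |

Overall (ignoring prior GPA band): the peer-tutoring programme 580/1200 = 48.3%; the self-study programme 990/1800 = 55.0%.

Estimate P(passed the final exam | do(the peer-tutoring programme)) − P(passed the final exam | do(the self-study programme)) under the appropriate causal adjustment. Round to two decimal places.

+0.20

Here prior GPA band is a common cause — it drives both which teaching method a case falls under and the outcome. The crude comparison mixes populations; the stratum-specific rates are the causally relevant ones.
Adjusting over the population distribution of prior GPA band: 0.381·(0.974−0.727) + 0.333·(0.570−0.335) + 0.286·(0.351−0.244) = +0.203.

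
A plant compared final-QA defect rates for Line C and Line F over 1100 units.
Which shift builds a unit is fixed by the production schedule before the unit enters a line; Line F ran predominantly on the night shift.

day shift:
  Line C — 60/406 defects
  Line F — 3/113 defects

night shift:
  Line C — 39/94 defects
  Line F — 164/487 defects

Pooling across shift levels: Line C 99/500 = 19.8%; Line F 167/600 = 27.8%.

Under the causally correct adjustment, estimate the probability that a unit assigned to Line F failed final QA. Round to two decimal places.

0.19

Here shift is a common cause — it drives both which line a case falls under and the outcome. The crude comparison mixes populations; the stratum-specific rates are the causally relevant ones.
Standardising Line F to the population shift mix: 0.472·3/113 + 0.528·164/487 = 0.190.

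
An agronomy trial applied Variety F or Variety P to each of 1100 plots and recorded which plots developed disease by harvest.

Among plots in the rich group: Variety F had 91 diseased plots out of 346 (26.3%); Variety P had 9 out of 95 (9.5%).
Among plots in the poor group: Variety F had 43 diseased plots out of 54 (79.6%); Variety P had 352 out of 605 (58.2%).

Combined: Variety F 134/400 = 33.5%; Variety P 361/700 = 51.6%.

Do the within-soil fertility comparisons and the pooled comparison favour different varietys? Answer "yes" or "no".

yes

Within each soil fertility level (rich 26.3% vs 9.5%; poor 79.6% vs 58.2%), Variety P has the lower rate every time. Pooled: 33.5% vs 51.6% — Variety F has the lower rate overall. The two comparisons disagree.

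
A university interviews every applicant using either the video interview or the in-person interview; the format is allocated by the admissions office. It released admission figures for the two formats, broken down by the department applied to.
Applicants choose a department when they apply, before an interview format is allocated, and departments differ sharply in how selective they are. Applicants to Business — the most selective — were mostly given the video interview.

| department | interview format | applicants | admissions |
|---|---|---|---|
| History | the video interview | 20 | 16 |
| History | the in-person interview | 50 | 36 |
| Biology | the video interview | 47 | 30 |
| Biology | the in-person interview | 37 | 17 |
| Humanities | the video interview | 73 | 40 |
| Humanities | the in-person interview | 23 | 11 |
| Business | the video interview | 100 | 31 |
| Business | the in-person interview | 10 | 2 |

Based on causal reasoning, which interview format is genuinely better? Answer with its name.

the video interview

The department-specific comparison favours the video interview throughout, but the pooled figures favour the in-person interview. The question is whether to condition on department.
Department satisfies the back-door criterion: it is not a descendant of the interview format, and it blocks the spurious path from interview format to outcome. Adjusting for it (i.e., using the within-department rates) gives the causal effect.
Within each level — History: 80.0% vs 72.0%; Biology: 63.8% vs 45.9%; Humanities: 54.8% vs 47.8%; Business: 31.0% vs 20.0% — the video interview is higher every time.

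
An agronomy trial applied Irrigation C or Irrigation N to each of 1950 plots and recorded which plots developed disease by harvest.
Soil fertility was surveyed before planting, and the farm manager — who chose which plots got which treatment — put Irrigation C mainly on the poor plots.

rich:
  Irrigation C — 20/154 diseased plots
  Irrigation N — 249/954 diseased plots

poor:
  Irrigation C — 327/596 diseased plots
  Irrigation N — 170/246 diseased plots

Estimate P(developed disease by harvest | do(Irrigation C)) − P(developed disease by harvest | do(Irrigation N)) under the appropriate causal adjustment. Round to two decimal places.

The stratified and pooled comparisons disagree (Irrigation C wins within each soil fertility; Irrigation N wins overall), so the answer turns on the causal role of soil fertility.
Nothing the irrigation does changes soil fertility; the imbalance is an allocation artefact. With soil fertility also predicting the outcome, the pooled figure is confounded, and the within-stratum comparison is the causal one.
Adjusting over the population distribution of soil fertility: 0.568·(0.130−0.261) + 0.432·(0.549−0.691) = -0.136.

-0.14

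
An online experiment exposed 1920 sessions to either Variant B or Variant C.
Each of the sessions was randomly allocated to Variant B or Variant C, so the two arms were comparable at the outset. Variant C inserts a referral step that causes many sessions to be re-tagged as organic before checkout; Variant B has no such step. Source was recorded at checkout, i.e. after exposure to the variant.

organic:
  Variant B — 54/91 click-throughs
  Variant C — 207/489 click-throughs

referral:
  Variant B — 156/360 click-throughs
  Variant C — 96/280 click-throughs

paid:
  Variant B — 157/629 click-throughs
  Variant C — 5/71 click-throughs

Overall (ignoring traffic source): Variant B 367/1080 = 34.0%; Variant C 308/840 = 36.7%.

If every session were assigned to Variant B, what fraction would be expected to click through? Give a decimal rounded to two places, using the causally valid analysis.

Traffic source here is a post-treatment variable shaped by the variant; conditioning on it would introduce bias rather than remove it. The overall comparison is the causal one.
So P(outcome | do(Variant B)) is just the pooled rate for Variant B: 367/1080 = 0.340.

0.34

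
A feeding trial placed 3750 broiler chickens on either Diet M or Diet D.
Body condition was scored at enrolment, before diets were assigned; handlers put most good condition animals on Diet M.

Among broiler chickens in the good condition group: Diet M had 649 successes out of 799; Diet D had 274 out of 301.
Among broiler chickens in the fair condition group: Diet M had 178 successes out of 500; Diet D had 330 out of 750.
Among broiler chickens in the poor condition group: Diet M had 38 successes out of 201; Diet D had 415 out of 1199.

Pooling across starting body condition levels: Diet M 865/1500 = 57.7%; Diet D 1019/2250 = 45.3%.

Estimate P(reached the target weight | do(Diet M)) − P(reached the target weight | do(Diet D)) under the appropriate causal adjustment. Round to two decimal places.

-0.12

The imbalance in starting body condition arose from how broiler chickens were allocated, not from anything the diet did; and starting body condition independently affects the outcome. The pooled gap is confounded — condition on starting body condition.
Adjusting over the population distribution of starting body condition: 0.293·(0.812−0.910) + 0.333·(0.356−0.440) + 0.373·(0.189−0.346) = -0.115.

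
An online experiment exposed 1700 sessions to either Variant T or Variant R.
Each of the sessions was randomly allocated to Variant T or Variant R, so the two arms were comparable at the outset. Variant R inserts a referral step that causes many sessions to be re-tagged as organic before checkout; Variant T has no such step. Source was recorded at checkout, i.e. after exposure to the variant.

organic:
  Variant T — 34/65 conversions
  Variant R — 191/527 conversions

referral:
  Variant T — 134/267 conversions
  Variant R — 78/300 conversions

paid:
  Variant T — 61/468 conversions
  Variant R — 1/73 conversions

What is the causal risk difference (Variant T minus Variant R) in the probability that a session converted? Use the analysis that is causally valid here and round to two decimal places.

-0.01

Variant T is higher inside every traffic source stratum but Variant R is higher in aggregate. Whether to stratify depends on how traffic source relates to the variant.
Traffic source here is a post-treatment variable shaped by the variant; conditioning on it would introduce bias rather than remove it. The overall comparison is the causal one.
The causal difference is the pooled difference: 0.286 − 0.300 = -0.014.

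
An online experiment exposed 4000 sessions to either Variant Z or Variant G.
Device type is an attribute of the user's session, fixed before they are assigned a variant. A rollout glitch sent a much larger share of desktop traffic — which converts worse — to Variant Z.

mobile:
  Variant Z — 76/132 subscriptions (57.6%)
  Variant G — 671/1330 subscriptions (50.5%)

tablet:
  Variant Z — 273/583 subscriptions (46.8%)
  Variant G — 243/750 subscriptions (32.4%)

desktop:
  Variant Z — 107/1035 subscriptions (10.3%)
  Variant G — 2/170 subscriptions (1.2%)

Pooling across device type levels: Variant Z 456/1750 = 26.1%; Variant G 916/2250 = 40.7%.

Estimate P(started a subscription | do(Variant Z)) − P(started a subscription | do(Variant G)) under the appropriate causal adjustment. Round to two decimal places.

+0.10

Device type is set before the variant has any effect — it is not caused by the variant — and it independently drives the outcome. That makes it a confounder, so the causal comparison is within device type levels.
Adjusting over the population distribution of device type: 0.365·(0.576−0.505) + 0.333·(0.468−0.324) + 0.301·(0.103−0.012) = +0.102.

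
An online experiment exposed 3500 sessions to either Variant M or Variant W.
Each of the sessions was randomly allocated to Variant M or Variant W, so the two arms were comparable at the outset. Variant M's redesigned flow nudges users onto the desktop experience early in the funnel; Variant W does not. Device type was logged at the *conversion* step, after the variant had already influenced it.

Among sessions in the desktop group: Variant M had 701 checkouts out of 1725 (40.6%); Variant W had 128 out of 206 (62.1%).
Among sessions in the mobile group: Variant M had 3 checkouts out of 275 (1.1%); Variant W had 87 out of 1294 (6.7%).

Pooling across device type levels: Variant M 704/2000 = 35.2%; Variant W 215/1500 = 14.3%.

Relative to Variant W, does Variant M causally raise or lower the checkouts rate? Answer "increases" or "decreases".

increases

Device type here is a post-treatment variable shaped by the variant; conditioning on it would introduce bias rather than remove it. The overall comparison is the causal one.
Pooled: Variant M 35.2% vs Variant W 14.3%; Variant M is higher overall.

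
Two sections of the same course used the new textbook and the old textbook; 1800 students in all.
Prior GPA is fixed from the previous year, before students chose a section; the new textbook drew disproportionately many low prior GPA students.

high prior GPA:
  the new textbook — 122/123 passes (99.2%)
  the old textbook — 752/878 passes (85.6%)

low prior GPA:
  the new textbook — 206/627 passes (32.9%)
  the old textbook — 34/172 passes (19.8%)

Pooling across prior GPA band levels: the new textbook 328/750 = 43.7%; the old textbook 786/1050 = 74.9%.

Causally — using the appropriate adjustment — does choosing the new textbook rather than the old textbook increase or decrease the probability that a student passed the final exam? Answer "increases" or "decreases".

increases

The prior GPA band-specific comparison favours the new textbook throughout, but the pooled figures favour the old textbook. The question is whether to condition on prior GPA band.
Prior GPA band differs across teaching methods for reasons unrelated to any effect of the teaching method itself, and it separately predicts the outcome — a classic confounder. We must compare within prior GPA band levels.
Within each level — high prior GPA: 99.2% vs 85.6%; low prior GPA: 32.9% vs 19.8% — the new textbook is higher every time.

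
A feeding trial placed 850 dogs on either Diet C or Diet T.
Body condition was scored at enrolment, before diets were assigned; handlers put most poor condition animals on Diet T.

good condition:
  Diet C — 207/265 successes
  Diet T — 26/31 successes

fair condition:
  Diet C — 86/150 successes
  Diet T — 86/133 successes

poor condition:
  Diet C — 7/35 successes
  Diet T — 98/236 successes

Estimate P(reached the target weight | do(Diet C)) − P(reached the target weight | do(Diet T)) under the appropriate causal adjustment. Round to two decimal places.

-0.11

The starting body condition-specific comparison favours Diet T throughout, but the pooled figures favour Diet C. The question is whether to condition on starting body condition.
Nothing the diet does changes starting body condition; the imbalance is an allocation artefact. With starting body condition also predicting the outcome, the pooled figure is confounded, and the within-stratum comparison is the causal one.
Adjusting over the population distribution of starting body condition: 0.348·(0.781−0.839) + 0.333·(0.573−0.647) + 0.319·(0.200−0.415) = -0.113.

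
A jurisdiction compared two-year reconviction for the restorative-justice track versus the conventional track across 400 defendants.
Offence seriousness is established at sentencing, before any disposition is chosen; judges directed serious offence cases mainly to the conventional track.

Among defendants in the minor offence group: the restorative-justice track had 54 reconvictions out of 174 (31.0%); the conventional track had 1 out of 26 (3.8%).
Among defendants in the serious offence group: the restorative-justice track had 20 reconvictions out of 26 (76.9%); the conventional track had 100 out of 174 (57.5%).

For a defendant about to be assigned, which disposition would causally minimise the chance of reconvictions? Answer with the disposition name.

the conventional track

Within every offence seriousness level the conventional track has the lower rate, yet pooled the restorative-justice track does — Simpson's reversal.
Offence seriousness differs across dispositions for reasons unrelated to any effect of the disposition itself, and it separately predicts the outcome — a classic confounder. We must compare within offence seriousness levels.
Within each level — minor offence: 31.0% vs 3.8%; serious offence: 76.9% vs 57.5% — the conventional track is lower every time.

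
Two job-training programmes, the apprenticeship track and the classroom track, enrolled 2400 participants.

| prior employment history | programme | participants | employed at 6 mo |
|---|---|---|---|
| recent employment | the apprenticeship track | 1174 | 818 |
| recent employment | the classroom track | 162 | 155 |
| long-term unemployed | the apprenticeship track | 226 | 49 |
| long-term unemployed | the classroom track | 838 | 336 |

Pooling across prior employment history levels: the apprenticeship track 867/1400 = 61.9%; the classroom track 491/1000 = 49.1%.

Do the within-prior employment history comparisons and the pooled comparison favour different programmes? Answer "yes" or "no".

Within each prior employment history level (recent employment 69.7% vs 95.7%; long-term unemployed 21.7% vs 40.1%), the classroom track has the higher rate every time. Pooled: 61.9% vs 49.1% — the apprenticeship track has the higher rate overall. The two comparisons disagree.

yes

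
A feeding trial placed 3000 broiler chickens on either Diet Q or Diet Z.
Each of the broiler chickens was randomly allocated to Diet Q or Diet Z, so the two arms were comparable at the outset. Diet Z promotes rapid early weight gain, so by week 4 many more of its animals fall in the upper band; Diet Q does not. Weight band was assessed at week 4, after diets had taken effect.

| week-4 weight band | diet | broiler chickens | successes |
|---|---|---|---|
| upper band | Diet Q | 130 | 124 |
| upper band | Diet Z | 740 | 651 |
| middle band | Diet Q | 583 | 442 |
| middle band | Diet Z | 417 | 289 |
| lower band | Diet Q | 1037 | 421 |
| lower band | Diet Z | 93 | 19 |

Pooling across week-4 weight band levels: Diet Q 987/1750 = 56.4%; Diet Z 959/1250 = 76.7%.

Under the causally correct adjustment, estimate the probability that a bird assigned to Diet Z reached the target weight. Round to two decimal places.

0.77

Within every week-4 weight band level Diet Q has the higher rate, yet pooled Diet Z does — Simpson's reversal.
The distribution of week-4 weight band is itself part of what the diet does — it is an intermediate outcome. Holding it fixed would remove that part of the effect; the total effect is the pooled difference.
So P(outcome | do(Diet Z)) is just the pooled rate for Diet Z: 959/1250 = 0.767.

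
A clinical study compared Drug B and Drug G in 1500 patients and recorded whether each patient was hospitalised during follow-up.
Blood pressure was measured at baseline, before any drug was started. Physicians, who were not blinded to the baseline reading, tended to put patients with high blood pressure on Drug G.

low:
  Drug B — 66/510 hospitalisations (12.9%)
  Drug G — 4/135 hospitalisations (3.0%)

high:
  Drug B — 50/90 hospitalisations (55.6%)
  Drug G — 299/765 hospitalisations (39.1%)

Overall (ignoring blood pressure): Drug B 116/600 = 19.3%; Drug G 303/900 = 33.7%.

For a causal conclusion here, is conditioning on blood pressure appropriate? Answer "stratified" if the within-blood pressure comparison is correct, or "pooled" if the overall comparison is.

Drug G is lower inside every blood pressure stratum but Drug B is lower in aggregate. Whether to stratify depends on how blood pressure relates to the drug.
The imbalance in blood pressure arose from how patients were allocated, not from anything the drug did; and blood pressure independently affects the outcome. The pooled gap is confounded — condition on blood pressure.
Within each level — low: 12.9% vs 3.0%; high: 55.6% vs 39.1% — Drug G is lower every time.

stratified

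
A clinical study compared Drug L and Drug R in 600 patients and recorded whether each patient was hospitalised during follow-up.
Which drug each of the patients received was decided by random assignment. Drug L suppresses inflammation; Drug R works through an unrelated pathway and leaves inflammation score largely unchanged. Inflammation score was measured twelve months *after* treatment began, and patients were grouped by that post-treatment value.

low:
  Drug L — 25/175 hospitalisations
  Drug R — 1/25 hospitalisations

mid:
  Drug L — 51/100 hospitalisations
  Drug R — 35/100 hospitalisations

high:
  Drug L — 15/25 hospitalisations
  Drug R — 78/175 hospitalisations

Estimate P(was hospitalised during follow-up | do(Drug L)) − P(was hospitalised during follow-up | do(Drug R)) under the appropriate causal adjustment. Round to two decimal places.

-0.08

Stratifying would compare drugs among patients the drugs themselves sorted into inflammation score groups — a form of selection on an intermediate. The unconditioned pooled rates give the total causal effect.
The causal difference is the pooled difference: 0.303 − 0.380 = -0.077.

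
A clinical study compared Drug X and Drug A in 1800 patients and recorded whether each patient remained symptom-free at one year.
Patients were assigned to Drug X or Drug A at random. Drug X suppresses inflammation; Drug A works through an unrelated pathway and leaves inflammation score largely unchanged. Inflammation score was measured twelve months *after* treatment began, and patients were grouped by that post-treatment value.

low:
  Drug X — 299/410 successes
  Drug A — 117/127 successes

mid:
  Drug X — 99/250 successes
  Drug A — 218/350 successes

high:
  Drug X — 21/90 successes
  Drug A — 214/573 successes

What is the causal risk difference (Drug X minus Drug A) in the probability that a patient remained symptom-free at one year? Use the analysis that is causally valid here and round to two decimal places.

The distribution of inflammation score is itself part of what the drug does — it is an intermediate outcome. Holding it fixed would remove that part of the effect; the total effect is the pooled difference.
The causal difference is the pooled difference: 0.559 − 0.523 = +0.036.

+0.04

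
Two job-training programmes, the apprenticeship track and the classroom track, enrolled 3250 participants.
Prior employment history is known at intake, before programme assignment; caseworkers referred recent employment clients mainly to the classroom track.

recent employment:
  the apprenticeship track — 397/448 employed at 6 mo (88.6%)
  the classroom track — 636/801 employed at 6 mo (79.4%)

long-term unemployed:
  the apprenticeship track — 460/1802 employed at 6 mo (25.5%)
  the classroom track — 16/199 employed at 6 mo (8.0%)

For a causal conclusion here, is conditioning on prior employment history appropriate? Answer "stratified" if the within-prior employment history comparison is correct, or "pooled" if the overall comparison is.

Nothing the programme does changes prior employment history; the imbalance is an allocation artefact. With prior employment history also predicting the outcome, the pooled figure is confounded, and the within-stratum comparison is the causal one.
Within each level — recent employment: 88.6% vs 79.4%; long-term unemployed: 25.5% vs 8.0% — the apprenticeship track is higher every time.

stratified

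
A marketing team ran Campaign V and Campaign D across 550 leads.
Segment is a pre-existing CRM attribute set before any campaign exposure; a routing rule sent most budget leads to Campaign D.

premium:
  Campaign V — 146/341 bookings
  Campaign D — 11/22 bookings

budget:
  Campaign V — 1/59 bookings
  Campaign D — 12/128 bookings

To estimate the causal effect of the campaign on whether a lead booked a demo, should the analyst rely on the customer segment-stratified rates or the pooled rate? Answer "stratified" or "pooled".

Here customer segment is a common cause — it drives both which campaign a case falls under and the outcome. The crude comparison mixes populations; the stratum-specific rates are the causally relevant ones.
Within each level — premium: 42.8% vs 50.0%; budget: 1.7% vs 9.4% — Campaign D is higher every time.

stratified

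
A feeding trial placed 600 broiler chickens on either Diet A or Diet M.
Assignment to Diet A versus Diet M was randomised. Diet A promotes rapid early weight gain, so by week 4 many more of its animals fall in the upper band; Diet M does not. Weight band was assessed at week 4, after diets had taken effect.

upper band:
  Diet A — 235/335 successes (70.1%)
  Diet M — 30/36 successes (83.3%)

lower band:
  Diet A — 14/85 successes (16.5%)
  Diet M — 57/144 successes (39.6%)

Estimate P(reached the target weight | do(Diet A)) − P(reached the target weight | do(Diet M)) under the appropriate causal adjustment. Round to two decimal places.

The stratified and pooled comparisons disagree (Diet M wins within each week-4 weight band; Diet A wins overall), so the answer turns on the causal role of week-4 weight band.
Because the diet influences week-4 weight band, week-4 weight band is a post-treatment mediator, not a confounder. Stratifying on it would bias the estimate; the causal effect is the crude pooled difference.
The causal difference is the pooled difference: 0.593 − 0.483 = +0.110.

+0.11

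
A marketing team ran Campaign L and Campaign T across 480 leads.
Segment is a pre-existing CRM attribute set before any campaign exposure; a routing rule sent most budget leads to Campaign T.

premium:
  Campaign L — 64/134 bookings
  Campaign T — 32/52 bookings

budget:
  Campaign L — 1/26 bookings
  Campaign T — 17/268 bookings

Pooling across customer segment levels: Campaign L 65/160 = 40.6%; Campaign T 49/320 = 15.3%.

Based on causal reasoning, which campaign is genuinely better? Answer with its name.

Campaign T

Within every customer segment level Campaign T has the higher rate, yet pooled Campaign L does — Simpson's reversal.
Nothing the campaign does changes customer segment; the imbalance is an allocation artefact. With customer segment also predicting the outcome, the pooled figure is confounded, and the within-stratum comparison is the causal one.
Within each level — premium: 47.8% vs 61.5%; budget: 3.8% vs 6.3% — Campaign T is higher every time.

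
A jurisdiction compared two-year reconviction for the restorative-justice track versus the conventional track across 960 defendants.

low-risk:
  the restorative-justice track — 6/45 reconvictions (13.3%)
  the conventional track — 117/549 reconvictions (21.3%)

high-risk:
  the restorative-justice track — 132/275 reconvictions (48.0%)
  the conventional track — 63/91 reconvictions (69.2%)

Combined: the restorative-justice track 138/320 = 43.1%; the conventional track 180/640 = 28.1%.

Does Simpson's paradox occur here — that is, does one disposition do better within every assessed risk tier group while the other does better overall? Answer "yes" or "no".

yes

Within each assessed risk tier level (low-risk 13.3% vs 21.3%; high-risk 48.0% vs 69.2%), the restorative-justice track has the lower rate every time. Pooled: 43.1% vs 28.1% — the conventional track has the lower rate overall. The two comparisons disagree.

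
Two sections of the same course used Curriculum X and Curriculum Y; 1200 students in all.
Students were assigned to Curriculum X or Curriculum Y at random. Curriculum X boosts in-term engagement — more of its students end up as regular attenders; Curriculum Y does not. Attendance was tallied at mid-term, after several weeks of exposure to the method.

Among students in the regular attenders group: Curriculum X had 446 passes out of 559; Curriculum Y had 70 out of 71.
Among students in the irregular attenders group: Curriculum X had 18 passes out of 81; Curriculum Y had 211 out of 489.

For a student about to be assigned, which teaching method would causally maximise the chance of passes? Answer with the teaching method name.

The mid-term attendance-specific comparison favours Curriculum Y throughout, but the pooled figures favour Curriculum X. The question is whether to condition on mid-term attendance.
Mid-term attendance is downstream of the teaching method. One should not condition on a consequence of treatment, so the overall rates are the right comparison.
Pooled: Curriculum X 72.5% vs Curriculum Y 50.2%; Curriculum X is higher overall.

Curriculum X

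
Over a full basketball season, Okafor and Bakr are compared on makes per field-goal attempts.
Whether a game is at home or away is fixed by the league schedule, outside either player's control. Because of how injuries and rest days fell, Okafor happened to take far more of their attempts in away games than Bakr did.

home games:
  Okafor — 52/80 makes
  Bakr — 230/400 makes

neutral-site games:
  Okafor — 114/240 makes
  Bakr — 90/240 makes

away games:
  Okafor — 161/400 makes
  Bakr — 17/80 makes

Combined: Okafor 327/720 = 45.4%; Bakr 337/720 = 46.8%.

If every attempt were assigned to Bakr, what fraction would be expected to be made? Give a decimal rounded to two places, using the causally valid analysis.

0.39

Since game venue is a pre-existing factor (not a product of the player) and it affects the outcome on its own, it is a confounder. The stratified rates, not the pooled rate, identify the causal effect.
Standardising Bakr to the population game venue mix: 0.333·230/400 + 0.333·90/240 + 0.333·17/80 = 0.387.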